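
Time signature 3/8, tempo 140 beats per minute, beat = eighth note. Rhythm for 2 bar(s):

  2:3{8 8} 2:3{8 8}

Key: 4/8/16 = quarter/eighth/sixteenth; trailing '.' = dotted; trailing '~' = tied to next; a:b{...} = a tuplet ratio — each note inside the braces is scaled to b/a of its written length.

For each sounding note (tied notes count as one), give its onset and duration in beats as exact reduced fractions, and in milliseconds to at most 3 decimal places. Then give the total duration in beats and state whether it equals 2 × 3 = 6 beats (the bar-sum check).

1) 0.0ms=0b +642.857ms=3/2b
2) 642.857ms=3/2b +642.857ms=3/2b
3) 1285.714ms=3b +642.857ms=3/2b
4) 1928.571ms=9/2b +642.857ms=3/2b
Σ=6b of 6 (140bpm 3/8) — PASS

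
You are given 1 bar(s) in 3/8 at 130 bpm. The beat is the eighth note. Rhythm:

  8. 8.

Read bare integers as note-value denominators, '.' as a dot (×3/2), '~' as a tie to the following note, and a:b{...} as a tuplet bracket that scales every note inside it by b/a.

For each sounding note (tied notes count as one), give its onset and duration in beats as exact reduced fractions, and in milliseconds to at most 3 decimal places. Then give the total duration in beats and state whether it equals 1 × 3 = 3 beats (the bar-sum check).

1) 0.0ms=0b +692.308ms=3/2b
2) 692.308ms=3/2b +692.308ms=3/2b
Σ=3b of 3 (130bpm 3/8) — PASS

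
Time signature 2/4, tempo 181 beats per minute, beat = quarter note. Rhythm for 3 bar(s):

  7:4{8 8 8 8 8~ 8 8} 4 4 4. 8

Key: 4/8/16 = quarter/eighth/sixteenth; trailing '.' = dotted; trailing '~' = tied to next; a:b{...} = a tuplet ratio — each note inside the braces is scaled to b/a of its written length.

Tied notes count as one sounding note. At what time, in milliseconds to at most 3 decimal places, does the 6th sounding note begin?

1. 0.0ms @ 0 + 94.712ms (2/7)
2. 94.712ms @ 2/7 + 94.712ms (2/7)
3. 189.424ms @ 4/7 + 94.712ms (2/7)
4. 284.136ms @ 6/7 + 94.712ms (2/7)
5. 378.848ms @ 8/7 + 189.424ms (4/7)
6. 568.272ms @ 12/7 + 94.712ms (2/7)
7. 662.983ms @ 2 + 331.492ms (1)
8. 994.475ms @ 3 + 331.492ms (1)
9. 1325.967ms @ 4 + 497.238ms (3/2)
10. 1823.204ms @ 11/2 + 165.746ms (1/2)

note 6 onset = 12/7b = 568.272ms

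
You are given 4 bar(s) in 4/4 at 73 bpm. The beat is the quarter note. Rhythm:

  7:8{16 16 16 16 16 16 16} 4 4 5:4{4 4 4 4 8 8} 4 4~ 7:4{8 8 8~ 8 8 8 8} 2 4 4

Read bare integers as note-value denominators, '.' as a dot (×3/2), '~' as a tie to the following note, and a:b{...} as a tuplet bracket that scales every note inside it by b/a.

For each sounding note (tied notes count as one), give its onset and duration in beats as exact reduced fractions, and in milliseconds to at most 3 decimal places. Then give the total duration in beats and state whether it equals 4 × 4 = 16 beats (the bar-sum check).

1) 0.0ms=0b +234.834ms=2/7b
2) 234.834ms=2/7b +234.834ms=2/7b
3) 469.667ms=4/7b +234.834ms=2/7b
4) 704.501ms=6/7b +234.834ms=2/7b
5) 939.335ms=8/7b +234.834ms=2/7b
6) 1174.168ms=10/7b +234.834ms=2/7b
7) 1409.002ms=12/7b +234.834ms=2/7b
8) 1643.836ms=2b +821.918ms=1b
9) 2465.753ms=3b +821.918ms=1b
10) 3287.671ms=4b +657.534ms=4/5b
11) 3945.205ms=24/5b +657.534ms=4/5b
12) 4602.74ms=28/5b +657.534ms=4/5b
13) 5260.274ms=32/5b +657.534ms=4/5b
14) 5917.808ms=36/5b +328.767ms=2/5b
15) 6246.575ms=38/5b +328.767ms=2/5b
16) 6575.342ms=8b +821.918ms=1b
17) 7397.26ms=9b +1056.751ms=9/7b
18) 8454.012ms=72/7b +234.834ms=2/7b
19) 8688.845ms=74/7b +469.667ms=4/7b
20) 9158.513ms=78/7b +234.834ms=2/7b
21) 9393.346ms=80/7b +234.834ms=2/7b
22) 9628.18ms=82/7b +234.834ms=2/7b
23) 9863.014ms=12b +1643.836ms=2b
24) 11506.849ms=14b +821.918ms=1b
25) 12328.767ms=15b +821.918ms=1b
Σ=16b of 16 (73bpm 4/4) — PASS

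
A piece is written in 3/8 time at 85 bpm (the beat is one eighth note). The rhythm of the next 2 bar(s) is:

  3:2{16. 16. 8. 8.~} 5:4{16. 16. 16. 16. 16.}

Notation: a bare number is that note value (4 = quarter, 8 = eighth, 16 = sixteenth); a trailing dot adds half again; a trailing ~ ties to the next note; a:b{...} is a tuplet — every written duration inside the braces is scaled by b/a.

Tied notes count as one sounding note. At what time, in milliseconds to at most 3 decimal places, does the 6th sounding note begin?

1. 0.0ms @ 0 + 352.941ms (1/2)
2. 352.941ms @ 1/2 + 352.941ms (1/2)
3. 705.882ms @ 1 + 705.882ms (1)
4. 1411.765ms @ 2 + 1129.412ms (8/5)
5. 2541.176ms @ 18/5 + 423.529ms (3/5)
6. 2964.706ms @ 21/5 + 423.529ms (3/5)
7. 3388.235ms @ 24/5 + 423.529ms (3/5)
8. 3811.765ms @ 27/5 + 423.529ms (3/5)

note 6 onset = 21/5b = 2964.706ms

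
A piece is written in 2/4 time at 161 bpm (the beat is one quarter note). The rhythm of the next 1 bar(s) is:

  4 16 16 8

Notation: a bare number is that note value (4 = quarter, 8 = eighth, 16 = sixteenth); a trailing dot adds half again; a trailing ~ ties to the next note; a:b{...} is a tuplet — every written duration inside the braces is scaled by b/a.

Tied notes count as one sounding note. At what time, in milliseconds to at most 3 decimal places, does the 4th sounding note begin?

1. 0.0ms @ 0 + 372.671ms (1)
2. 372.671ms @ 1 + 93.168ms (1/4)
3. 465.839ms @ 5/4 + 93.168ms (1/4)
4. 559.006ms @ 3/2 + 186.335ms (1/2)

note 4 onset = 3/2b = 559.006ms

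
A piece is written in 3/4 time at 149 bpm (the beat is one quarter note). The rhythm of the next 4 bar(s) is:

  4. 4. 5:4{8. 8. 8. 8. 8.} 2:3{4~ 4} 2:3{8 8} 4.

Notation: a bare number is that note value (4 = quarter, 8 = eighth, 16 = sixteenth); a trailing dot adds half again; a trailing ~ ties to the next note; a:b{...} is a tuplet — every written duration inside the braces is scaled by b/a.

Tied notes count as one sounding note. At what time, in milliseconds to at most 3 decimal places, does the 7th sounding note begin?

note 7 onset = 27/5b = 2174.497ms

1. 0.0ms @ 0 + 604.027ms (3/2)
2. 604.027ms @ 3/2 + 604.027ms (3/2)
3. 1208.054ms @ 3 + 241.611ms (3/5)
4. 1449.664ms @ 18/5 + 241.611ms (3/5)
5. 1691.275ms @ 21/5 + 241.611ms (3/5)
6. 1932.886ms @ 24/5 + 241.611ms (3/5)
7. 2174.497ms @ 27/5 + 241.611ms (3/5)
8. 2416.107ms @ 6 + 1208.054ms (3)
9. 3624.161ms @ 9 + 302.013ms (3/4)
10. 3926.174ms @ 39/4 + 302.013ms (3/4)
11. 4228.188ms @ 21/2 + 604.027ms (3/2)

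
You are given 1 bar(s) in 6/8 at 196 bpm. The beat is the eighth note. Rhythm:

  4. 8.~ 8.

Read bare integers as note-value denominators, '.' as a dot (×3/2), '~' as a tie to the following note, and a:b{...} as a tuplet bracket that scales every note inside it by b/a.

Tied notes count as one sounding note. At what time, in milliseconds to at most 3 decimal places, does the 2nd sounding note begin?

note 2 onset = 3b = 918.367ms

1. 0.0ms @ 0 + 918.367ms (3)
2. 918.367ms @ 3 + 918.367ms (3)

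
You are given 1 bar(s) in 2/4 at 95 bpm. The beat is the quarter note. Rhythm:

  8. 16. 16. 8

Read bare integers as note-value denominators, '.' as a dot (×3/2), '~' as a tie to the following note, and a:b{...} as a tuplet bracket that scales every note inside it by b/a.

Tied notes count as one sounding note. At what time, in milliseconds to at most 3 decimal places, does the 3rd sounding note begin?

note 3 onset = 9/8b = 710.526ms

1. 0.0ms @ 0 + 473.684ms (3/4)
2. 473.684ms @ 3/4 + 236.842ms (3/8)
3. 710.526ms @ 9/8 + 236.842ms (3/8)
4. 947.368ms @ 3/2 + 315.789ms (1/2)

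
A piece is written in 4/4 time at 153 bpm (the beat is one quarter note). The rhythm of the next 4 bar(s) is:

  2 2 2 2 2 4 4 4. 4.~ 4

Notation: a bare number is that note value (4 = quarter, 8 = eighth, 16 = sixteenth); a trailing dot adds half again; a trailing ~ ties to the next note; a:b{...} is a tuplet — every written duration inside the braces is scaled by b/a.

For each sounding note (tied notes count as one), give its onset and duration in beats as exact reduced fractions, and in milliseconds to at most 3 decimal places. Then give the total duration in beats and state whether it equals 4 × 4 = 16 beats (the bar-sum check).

1) 0.0ms=0b +784.314ms=2b
2) 784.314ms=2b +784.314ms=2b
3) 1568.627ms=4b +784.314ms=2b
4) 2352.941ms=6b +784.314ms=2b
5) 3137.255ms=8b +784.314ms=2b
6) 3921.569ms=10b +392.157ms=1b
7) 4313.725ms=11b +392.157ms=1b
8) 4705.882ms=12b +588.235ms=3/2b
9) 5294.118ms=27/2b +980.392ms=5/2b
Σ=16b of 16 (153bpm 4/4) — PASS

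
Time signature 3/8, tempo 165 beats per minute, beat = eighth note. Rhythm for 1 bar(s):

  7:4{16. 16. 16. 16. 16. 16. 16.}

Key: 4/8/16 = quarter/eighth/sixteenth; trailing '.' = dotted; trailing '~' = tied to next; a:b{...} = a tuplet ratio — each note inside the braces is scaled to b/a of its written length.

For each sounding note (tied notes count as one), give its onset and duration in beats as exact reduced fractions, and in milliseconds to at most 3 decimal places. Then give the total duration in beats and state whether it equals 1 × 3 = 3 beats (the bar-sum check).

1) 0.0ms=0b +155.844ms=3/7b
2) 155.844ms=3/7b +155.844ms=3/7b
3) 311.688ms=6/7b +155.844ms=3/7b
4) 467.532ms=9/7b +155.844ms=3/7b
5) 623.377ms=12/7b +155.844ms=3/7b
6) 779.221ms=15/7b +155.844ms=3/7b
7) 935.065ms=18/7b +155.844ms=3/7b
Σ=3b of 3 (165bpm 3/8) — PASS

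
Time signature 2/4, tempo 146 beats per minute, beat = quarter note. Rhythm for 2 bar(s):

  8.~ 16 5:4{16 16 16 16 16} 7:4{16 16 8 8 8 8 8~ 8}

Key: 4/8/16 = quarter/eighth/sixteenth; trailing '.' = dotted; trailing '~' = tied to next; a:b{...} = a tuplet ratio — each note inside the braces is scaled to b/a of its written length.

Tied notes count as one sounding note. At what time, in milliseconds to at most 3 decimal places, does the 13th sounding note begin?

note 13 onset = 24/7b = 1409.002ms

1. 0.0ms @ 0 + 410.959ms (1)
2. 410.959ms @ 1 + 82.192ms (1/5)
3. 493.151ms @ 6/5 + 82.192ms (1/5)
4. 575.342ms @ 7/5 + 82.192ms (1/5)
5. 657.534ms @ 8/5 + 82.192ms (1/5)
6. 739.726ms @ 9/5 + 82.192ms (1/5)
7. 821.918ms @ 2 + 58.708ms (1/7)
8. 880.626ms @ 15/7 + 58.708ms (1/7)
9. 939.335ms @ 16/7 + 117.417ms (2/7)
10. 1056.751ms @ 18/7 + 117.417ms (2/7)
11. 1174.168ms @ 20/7 + 117.417ms (2/7)
12. 1291.585ms @ 22/7 + 117.417ms (2/7)
13. 1409.002ms @ 24/7 + 234.834ms (4/7)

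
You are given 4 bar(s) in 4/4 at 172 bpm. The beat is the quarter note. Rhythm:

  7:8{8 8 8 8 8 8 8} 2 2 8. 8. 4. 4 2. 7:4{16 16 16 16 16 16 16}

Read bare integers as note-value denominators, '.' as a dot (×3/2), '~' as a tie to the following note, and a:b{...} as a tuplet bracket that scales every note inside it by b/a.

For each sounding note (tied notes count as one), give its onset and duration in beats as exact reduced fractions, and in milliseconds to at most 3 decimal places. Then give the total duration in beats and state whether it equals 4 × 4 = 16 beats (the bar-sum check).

1) 0.0ms=0b +199.336ms=4/7b
2) 199.336ms=4/7b +199.336ms=4/7b
3) 398.671ms=8/7b +199.336ms=4/7b
4) 598.007ms=12/7b +199.336ms=4/7b
5) 797.342ms=16/7b +199.336ms=4/7b
6) 996.678ms=20/7b +199.336ms=4/7b
7) 1196.013ms=24/7b +199.336ms=4/7b
8) 1395.349ms=4b +697.674ms=2b
9) 2093.023ms=6b +697.674ms=2b
10) 2790.698ms=8b +261.628ms=3/4b
11) 3052.326ms=35/4b +261.628ms=3/4b
12) 3313.953ms=19/2b +523.256ms=3/2b
13) 3837.209ms=11b +348.837ms=1b
14) 4186.047ms=12b +1046.512ms=3b
15) 5232.558ms=15b +49.834ms=1/7b
16) 5282.392ms=106/7b +49.834ms=1/7b
17) 5332.226ms=107/7b +49.834ms=1/7b
18) 5382.06ms=108/7b +49.834ms=1/7b
19) 5431.894ms=109/7b +49.834ms=1/7b
20) 5481.728ms=110/7b +49.834ms=1/7b
21) 5531.561ms=111/7b +49.834ms=1/7b
Σ=16b of 16 (172bpm 4/4) — PASS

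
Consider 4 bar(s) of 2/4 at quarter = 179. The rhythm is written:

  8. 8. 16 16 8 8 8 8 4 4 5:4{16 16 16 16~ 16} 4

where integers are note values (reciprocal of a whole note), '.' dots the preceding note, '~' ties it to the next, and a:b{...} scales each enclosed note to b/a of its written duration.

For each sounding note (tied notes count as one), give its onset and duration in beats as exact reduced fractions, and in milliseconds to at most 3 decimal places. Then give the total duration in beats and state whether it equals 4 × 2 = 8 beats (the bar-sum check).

1) 0.0ms=0b +251.397ms=3/4b
2) 251.397ms=3/4b +251.397ms=3/4b
3) 502.793ms=3/2b +83.799ms=1/4b
4) 586.592ms=7/4b +83.799ms=1/4b
5) 670.391ms=2b +167.598ms=1/2b
6) 837.989ms=5/2b +167.598ms=1/2b
7) 1005.587ms=3b +167.598ms=1/2b
8) 1173.184ms=7/2b +167.598ms=1/2b
9) 1340.782ms=4b +335.196ms=1b
10) 1675.978ms=5b +335.196ms=1b
11) 2011.173ms=6b +67.039ms=1/5b
12) 2078.212ms=31/5b +67.039ms=1/5b
13) 2145.251ms=32/5b +67.039ms=1/5b
14) 2212.291ms=33/5b +134.078ms=2/5b
15) 2346.369ms=7b +335.196ms=1b
Σ=8b of 8 (179bpm 2/4) — PASS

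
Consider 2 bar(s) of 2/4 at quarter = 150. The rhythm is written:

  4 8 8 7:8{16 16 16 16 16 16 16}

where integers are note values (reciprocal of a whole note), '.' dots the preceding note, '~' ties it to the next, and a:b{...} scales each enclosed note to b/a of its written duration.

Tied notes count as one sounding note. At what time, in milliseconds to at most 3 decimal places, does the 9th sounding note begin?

note 9 onset = 24/7b = 1371.429ms

1. 0.0ms @ 0 + 400.0ms (1)
2. 400.0ms @ 1 + 200.0ms (1/2)
3. 600.0ms @ 3/2 + 200.0ms (1/2)
4. 800.0ms @ 2 + 114.286ms (2/7)
5. 914.286ms @ 16/7 + 114.286ms (2/7)
6. 1028.571ms @ 18/7 + 114.286ms (2/7)
7. 1142.857ms @ 20/7 + 114.286ms (2/7)
8. 1257.143ms @ 22/7 + 114.286ms (2/7)
9. 1371.429ms @ 24/7 + 114.286ms (2/7)
10. 1485.714ms @ 26/7 + 114.286ms (2/7)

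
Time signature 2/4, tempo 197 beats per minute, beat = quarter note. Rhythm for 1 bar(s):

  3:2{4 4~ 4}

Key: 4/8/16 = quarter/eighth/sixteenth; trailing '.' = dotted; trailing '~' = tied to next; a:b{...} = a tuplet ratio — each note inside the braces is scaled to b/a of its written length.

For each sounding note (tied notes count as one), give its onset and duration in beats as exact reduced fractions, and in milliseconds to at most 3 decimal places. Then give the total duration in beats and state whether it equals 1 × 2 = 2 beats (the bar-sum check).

1) 0.0ms=0b +203.046ms=2/3b
2) 203.046ms=2/3b +406.091ms=4/3b
Σ=2b of 2 (197bpm 2/4) — PASS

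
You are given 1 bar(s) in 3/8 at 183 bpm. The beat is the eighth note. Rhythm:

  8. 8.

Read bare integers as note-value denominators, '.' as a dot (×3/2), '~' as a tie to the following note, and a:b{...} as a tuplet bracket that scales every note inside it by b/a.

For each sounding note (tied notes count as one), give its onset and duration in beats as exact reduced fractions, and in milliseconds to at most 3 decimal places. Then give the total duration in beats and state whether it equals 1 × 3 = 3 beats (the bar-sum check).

1) 0.0ms=0b +491.803ms=3/2b
2) 491.803ms=3/2b +491.803ms=3/2b
Σ=3b of 3 (183bpm 3/8) — PASS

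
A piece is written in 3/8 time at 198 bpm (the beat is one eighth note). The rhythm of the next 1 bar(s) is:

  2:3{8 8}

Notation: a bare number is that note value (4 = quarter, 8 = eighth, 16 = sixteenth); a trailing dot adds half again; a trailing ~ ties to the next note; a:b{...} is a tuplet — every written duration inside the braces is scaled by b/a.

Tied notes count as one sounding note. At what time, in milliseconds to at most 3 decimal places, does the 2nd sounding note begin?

1. 0.0ms @ 0 + 454.545ms (3/2)
2. 454.545ms @ 3/2 + 454.545ms (3/2)

note 2 onset = 3/2b = 454.545ms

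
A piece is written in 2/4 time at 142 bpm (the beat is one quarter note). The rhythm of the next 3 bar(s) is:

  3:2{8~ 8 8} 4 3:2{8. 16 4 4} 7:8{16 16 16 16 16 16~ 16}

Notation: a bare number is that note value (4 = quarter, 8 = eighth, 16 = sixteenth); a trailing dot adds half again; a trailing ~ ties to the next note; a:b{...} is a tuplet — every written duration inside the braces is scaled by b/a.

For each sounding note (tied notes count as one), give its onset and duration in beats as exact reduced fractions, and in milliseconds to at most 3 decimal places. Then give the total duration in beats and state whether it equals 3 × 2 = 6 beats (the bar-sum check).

1) 0.0ms=0b +281.69ms=2/3b
2) 281.69ms=2/3b +140.845ms=1/3b
3) 422.535ms=1b +422.535ms=1b
4) 845.07ms=2b +211.268ms=1/2b
5) 1056.338ms=5/2b +70.423ms=1/6b
6) 1126.761ms=8/3b +281.69ms=2/3b
7) 1408.451ms=10/3b +281.69ms=2/3b
8) 1690.141ms=4b +120.724ms=2/7b
9) 1810.865ms=30/7b +120.724ms=2/7b
10) 1931.59ms=32/7b +120.724ms=2/7b
11) 2052.314ms=34/7b +120.724ms=2/7b
12) 2173.038ms=36/7b +120.724ms=2/7b
13) 2293.763ms=38/7b +241.449ms=4/7b
Σ=6b of 6 (142bpm 2/4) — PASS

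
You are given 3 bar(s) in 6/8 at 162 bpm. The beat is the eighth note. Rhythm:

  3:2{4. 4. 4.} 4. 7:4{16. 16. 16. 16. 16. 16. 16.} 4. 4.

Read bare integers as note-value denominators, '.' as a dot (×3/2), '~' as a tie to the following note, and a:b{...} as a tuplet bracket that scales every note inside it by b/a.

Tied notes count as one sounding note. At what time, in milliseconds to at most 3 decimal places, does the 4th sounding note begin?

1. 0.0ms @ 0 + 740.741ms (2)
2. 740.741ms @ 2 + 740.741ms (2)
3. 1481.481ms @ 4 + 740.741ms (2)
4. 2222.222ms @ 6 + 1111.111ms (3)
5. 3333.333ms @ 9 + 158.73ms (3/7)
6. 3492.063ms @ 66/7 + 158.73ms (3/7)
7. 3650.794ms @ 69/7 + 158.73ms (3/7)
8. 3809.524ms @ 72/7 + 158.73ms (3/7)
9. 3968.254ms @ 75/7 + 158.73ms (3/7)
10. 4126.984ms @ 78/7 + 158.73ms (3/7)
11. 4285.714ms @ 81/7 + 158.73ms (3/7)
12. 4444.444ms @ 12 + 1111.111ms (3)
13. 5555.556ms @ 15 + 1111.111ms (3)

note 4 onset = 6b = 2222.222ms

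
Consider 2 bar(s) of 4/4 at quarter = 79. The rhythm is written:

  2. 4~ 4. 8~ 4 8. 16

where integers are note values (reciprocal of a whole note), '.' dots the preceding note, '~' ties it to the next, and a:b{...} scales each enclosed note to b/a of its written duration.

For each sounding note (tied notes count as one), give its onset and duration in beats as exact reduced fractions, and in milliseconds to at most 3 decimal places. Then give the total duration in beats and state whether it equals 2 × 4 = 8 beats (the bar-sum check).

1) 0.0ms=0b +2278.481ms=3b
2) 2278.481ms=3b +1898.734ms=5/2b
3) 4177.215ms=11/2b +1139.241ms=3/2b
4) 5316.456ms=7b +569.62ms=3/4b
5) 5886.076ms=31/4b +189.873ms=1/4b
Σ=8b of 8 (79bpm 4/4) — PASS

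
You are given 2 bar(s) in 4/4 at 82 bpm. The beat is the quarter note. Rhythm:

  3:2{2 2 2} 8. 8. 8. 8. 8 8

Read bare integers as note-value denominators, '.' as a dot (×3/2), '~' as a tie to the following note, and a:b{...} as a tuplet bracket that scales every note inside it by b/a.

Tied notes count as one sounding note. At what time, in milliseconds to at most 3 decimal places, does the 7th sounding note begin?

1. 0.0ms @ 0 + 975.61ms (4/3)
2. 975.61ms @ 4/3 + 975.61ms (4/3)
3. 1951.22ms @ 8/3 + 975.61ms (4/3)
4. 2926.829ms @ 4 + 548.78ms (3/4)
5. 3475.61ms @ 19/4 + 548.78ms (3/4)
6. 4024.39ms @ 11/2 + 548.78ms (3/4)
7. 4573.171ms @ 25/4 + 548.78ms (3/4)
8. 5121.951ms @ 7 + 365.854ms (1/2)
9. 5487.805ms @ 15/2 + 365.854ms (1/2)

note 7 onset = 25/4b = 4573.171ms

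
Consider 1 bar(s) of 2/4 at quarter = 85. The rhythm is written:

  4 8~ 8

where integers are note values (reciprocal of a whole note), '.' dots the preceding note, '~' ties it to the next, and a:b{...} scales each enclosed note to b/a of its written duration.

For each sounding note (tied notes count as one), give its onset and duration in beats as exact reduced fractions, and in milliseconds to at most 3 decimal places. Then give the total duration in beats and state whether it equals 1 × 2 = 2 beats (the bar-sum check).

1) 0.0ms=0b +705.882ms=1b
2) 705.882ms=1b +705.882ms=1b
Σ=2b of 2 (85bpm 2/4) — PASS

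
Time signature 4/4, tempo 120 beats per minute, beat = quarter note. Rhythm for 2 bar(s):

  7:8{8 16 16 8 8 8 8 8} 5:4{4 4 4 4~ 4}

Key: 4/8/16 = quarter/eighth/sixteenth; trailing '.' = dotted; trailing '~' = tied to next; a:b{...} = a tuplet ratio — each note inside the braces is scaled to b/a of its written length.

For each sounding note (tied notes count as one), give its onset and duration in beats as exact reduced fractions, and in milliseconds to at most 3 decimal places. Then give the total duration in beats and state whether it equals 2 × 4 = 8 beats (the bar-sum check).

1) 0.0ms=0b +285.714ms=4/7b
2) 285.714ms=4/7b +142.857ms=2/7b
3) 428.571ms=6/7b +142.857ms=2/7b
4) 571.429ms=8/7b +285.714ms=4/7b
5) 857.143ms=12/7b +285.714ms=4/7b
6) 1142.857ms=16/7b +285.714ms=4/7b
7) 1428.571ms=20/7b +285.714ms=4/7b
8) 1714.286ms=24/7b +285.714ms=4/7b
9) 2000.0ms=4b +400.0ms=4/5b
10) 2400.0ms=24/5b +400.0ms=4/5b
11) 2800.0ms=28/5b +400.0ms=4/5b
12) 3200.0ms=32/5b +800.0ms=8/5b
Σ=8b of 8 (120bpm 4/4) — PASS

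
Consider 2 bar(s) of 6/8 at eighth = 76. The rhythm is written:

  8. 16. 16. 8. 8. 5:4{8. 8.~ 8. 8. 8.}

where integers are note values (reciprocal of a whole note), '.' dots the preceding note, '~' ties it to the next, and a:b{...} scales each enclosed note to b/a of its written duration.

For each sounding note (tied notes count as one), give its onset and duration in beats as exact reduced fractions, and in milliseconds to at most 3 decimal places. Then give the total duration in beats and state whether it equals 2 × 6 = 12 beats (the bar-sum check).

1) 0.0ms=0b +1184.211ms=3/2b
2) 1184.211ms=3/2b +592.105ms=3/4b
3) 1776.316ms=9/4b +592.105ms=3/4b
4) 2368.421ms=3b +1184.211ms=3/2b
5) 3552.632ms=9/2b +1184.211ms=3/2b
6) 4736.842ms=6b +947.368ms=6/5b
7) 5684.211ms=36/5b +1894.737ms=12/5b
8) 7578.947ms=48/5b +947.368ms=6/5b
9) 8526.316ms=54/5b +947.368ms=6/5b
Σ=12b of 12 (76bpm 6/8) — PASS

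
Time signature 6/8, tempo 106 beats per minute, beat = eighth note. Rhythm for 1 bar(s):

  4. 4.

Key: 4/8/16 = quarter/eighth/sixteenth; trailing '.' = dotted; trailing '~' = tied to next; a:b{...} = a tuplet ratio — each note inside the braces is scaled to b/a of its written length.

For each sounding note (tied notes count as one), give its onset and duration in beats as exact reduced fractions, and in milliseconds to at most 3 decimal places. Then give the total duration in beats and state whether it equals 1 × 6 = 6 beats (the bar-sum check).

1) 0.0ms=0b +1698.113ms=3b
2) 1698.113ms=3b +1698.113ms=3b
Σ=6b of 6 (106bpm 6/8) — PASS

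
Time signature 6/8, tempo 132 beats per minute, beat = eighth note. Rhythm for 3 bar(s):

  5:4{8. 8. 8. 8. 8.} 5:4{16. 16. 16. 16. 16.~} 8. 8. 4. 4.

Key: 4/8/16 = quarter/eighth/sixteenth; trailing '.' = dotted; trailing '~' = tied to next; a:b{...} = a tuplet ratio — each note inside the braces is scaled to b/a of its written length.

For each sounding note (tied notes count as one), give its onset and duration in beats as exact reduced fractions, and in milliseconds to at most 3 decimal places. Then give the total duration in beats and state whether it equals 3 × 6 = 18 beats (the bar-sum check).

1) 0.0ms=0b +545.455ms=6/5b
2) 545.455ms=6/5b +545.455ms=6/5b
3) 1090.909ms=12/5b +545.455ms=6/5b
4) 1636.364ms=18/5b +545.455ms=6/5b
5) 2181.818ms=24/5b +545.455ms=6/5b
6) 2727.273ms=6b +272.727ms=3/5b
7) 3000.0ms=33/5b +272.727ms=3/5b
8) 3272.727ms=36/5b +272.727ms=3/5b
9) 3545.455ms=39/5b +272.727ms=3/5b
10) 3818.182ms=42/5b +954.545ms=21/10b
11) 4772.727ms=21/2b +681.818ms=3/2b
12) 5454.545ms=12b +1363.636ms=3b
13) 6818.182ms=15b +1363.636ms=3b
Σ=18b of 18 (132bpm 6/8) — PASS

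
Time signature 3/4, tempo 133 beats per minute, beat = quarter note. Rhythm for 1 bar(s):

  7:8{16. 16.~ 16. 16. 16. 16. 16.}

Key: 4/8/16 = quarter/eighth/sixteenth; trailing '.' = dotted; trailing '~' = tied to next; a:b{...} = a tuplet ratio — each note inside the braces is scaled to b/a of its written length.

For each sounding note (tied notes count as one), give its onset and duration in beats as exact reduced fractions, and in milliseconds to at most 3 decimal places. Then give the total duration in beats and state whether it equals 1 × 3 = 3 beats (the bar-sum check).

1) 0.0ms=0b +193.34ms=3/7b
2) 193.34ms=3/7b +386.681ms=6/7b
3) 580.021ms=9/7b +193.34ms=3/7b
4) 773.362ms=12/7b +193.34ms=3/7b
5) 966.702ms=15/7b +193.34ms=3/7b
6) 1160.043ms=18/7b +193.34ms=3/7b
Σ=3b of 3 (133bpm 3/4) — PASS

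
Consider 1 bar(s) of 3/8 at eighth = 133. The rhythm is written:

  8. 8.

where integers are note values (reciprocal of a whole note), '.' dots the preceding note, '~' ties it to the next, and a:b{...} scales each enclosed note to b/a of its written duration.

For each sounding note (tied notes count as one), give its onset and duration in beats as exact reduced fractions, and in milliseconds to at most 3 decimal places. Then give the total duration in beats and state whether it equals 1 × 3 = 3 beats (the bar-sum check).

1) 0.0ms=0b +676.692ms=3/2b
2) 676.692ms=3/2b +676.692ms=3/2b
Σ=3b of 3 (133bpm 3/8) — PASS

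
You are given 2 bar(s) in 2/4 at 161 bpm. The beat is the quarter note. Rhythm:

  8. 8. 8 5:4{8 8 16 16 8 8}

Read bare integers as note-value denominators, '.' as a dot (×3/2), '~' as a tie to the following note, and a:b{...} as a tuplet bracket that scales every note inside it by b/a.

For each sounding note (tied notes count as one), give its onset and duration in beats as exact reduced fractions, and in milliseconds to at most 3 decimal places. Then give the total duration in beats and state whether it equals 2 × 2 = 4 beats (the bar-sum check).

1) 0.0ms=0b +279.503ms=3/4b
2) 279.503ms=3/4b +279.503ms=3/4b
3) 559.006ms=3/2b +186.335ms=1/2b
4) 745.342ms=2b +149.068ms=2/5b
5) 894.41ms=12/5b +149.068ms=2/5b
6) 1043.478ms=14/5b +74.534ms=1/5b
7) 1118.012ms=3b +74.534ms=1/5b
8) 1192.547ms=16/5b +149.068ms=2/5b
9) 1341.615ms=18/5b +149.068ms=2/5b
Σ=4b of 4 (161bpm 2/4) — PASS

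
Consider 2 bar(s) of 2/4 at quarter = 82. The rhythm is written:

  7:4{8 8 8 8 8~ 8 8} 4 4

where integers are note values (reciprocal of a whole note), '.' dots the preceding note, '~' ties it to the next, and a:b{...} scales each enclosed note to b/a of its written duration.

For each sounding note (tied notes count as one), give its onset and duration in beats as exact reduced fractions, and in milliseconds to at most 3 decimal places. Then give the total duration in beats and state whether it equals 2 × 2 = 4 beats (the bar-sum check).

1) 0.0ms=0b +209.059ms=2/7b
2) 209.059ms=2/7b +209.059ms=2/7b
3) 418.118ms=4/7b +209.059ms=2/7b
4) 627.178ms=6/7b +209.059ms=2/7b
5) 836.237ms=8/7b +418.118ms=4/7b
6) 1254.355ms=12/7b +209.059ms=2/7b
7) 1463.415ms=2b +731.707ms=1b
8) 2195.122ms=3b +731.707ms=1b
Σ=4b of 4 (82bpm 2/4) — PASS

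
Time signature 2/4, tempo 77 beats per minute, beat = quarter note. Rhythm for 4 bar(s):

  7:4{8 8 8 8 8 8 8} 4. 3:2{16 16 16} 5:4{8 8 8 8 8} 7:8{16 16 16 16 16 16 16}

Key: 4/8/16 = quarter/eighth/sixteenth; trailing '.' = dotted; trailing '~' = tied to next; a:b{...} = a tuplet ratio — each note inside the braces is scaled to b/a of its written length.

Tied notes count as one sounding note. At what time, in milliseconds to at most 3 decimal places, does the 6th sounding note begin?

note 6 onset = 10/7b = 1113.173ms

1. 0.0ms @ 0 + 222.635ms (2/7)
2. 222.635ms @ 2/7 + 222.635ms (2/7)
3. 445.269ms @ 4/7 + 222.635ms (2/7)
4. 667.904ms @ 6/7 + 222.635ms (2/7)
5. 890.538ms @ 8/7 + 222.635ms (2/7)
6. 1113.173ms @ 10/7 + 222.635ms (2/7)
7. 1335.807ms @ 12/7 + 222.635ms (2/7)
8. 1558.442ms @ 2 + 1168.831ms (3/2)
9. 2727.273ms @ 7/2 + 129.87ms (1/6)
10. 2857.143ms @ 11/3 + 129.87ms (1/6)
11. 2987.013ms @ 23/6 + 129.87ms (1/6)
12. 3116.883ms @ 4 + 311.688ms (2/5)
13. 3428.571ms @ 22/5 + 311.688ms (2/5)
14. 3740.26ms @ 24/5 + 311.688ms (2/5)
15. 4051.948ms @ 26/5 + 311.688ms (2/5)
16. 4363.636ms @ 28/5 + 311.688ms (2/5)
17. 4675.325ms @ 6 + 222.635ms (2/7)
18. 4897.959ms @ 44/7 + 222.635ms (2/7)
19. 5120.594ms @ 46/7 + 222.635ms (2/7)
20. 5343.228ms @ 48/7 + 222.635ms (2/7)
21. 5565.863ms @ 50/7 + 222.635ms (2/7)
22. 5788.497ms @ 52/7 + 222.635ms (2/7)
23. 6011.132ms @ 54/7 + 222.635ms (2/7)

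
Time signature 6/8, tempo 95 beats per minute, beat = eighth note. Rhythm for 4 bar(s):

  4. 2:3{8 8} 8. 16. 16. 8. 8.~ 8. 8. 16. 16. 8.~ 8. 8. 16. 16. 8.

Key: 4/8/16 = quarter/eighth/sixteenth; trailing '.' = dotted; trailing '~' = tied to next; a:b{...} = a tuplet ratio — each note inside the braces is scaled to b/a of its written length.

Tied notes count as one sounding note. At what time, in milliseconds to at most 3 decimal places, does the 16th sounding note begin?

note 16 onset = 45/2b = 14210.526ms

1. 0.0ms @ 0 + 1894.737ms (3)
2. 1894.737ms @ 3 + 947.368ms (3/2)
3. 2842.105ms @ 9/2 + 947.368ms (3/2)
4. 3789.474ms @ 6 + 947.368ms (3/2)
5. 4736.842ms @ 15/2 + 473.684ms (3/4)
6. 5210.526ms @ 33/4 + 473.684ms (3/4)
7. 5684.211ms @ 9 + 947.368ms (3/2)
8. 6631.579ms @ 21/2 + 1894.737ms (3)
9. 8526.316ms @ 27/2 + 947.368ms (3/2)
10. 9473.684ms @ 15 + 473.684ms (3/4)
11. 9947.368ms @ 63/4 + 473.684ms (3/4)
12. 10421.053ms @ 33/2 + 1894.737ms (3)
13. 12315.789ms @ 39/2 + 947.368ms (3/2)
14. 13263.158ms @ 21 + 473.684ms (3/4)
15. 13736.842ms @ 87/4 + 473.684ms (3/4)
16. 14210.526ms @ 45/2 + 947.368ms (3/2)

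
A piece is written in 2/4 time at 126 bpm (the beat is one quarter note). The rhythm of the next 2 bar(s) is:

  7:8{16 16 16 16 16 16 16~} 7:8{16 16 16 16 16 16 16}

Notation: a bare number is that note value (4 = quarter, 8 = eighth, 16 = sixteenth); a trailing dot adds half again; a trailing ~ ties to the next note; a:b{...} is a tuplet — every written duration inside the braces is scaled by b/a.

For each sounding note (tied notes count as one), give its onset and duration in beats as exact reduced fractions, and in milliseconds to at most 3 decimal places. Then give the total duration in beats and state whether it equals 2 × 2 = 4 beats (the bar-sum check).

1) 0.0ms=0b +136.054ms=2/7b
2) 136.054ms=2/7b +136.054ms=2/7b
3) 272.109ms=4/7b +136.054ms=2/7b
4) 408.163ms=6/7b +136.054ms=2/7b
5) 544.218ms=8/7b +136.054ms=2/7b
6) 680.272ms=10/7b +136.054ms=2/7b
7) 816.327ms=12/7b +272.109ms=4/7b
8) 1088.435ms=16/7b +136.054ms=2/7b
9) 1224.49ms=18/7b +136.054ms=2/7b
10) 1360.544ms=20/7b +136.054ms=2/7b
11) 1496.599ms=22/7b +136.054ms=2/7b
12) 1632.653ms=24/7b +136.054ms=2/7b
13) 1768.707ms=26/7b +136.054ms=2/7b
Σ=4b of 4 (126bpm 2/4) — PASS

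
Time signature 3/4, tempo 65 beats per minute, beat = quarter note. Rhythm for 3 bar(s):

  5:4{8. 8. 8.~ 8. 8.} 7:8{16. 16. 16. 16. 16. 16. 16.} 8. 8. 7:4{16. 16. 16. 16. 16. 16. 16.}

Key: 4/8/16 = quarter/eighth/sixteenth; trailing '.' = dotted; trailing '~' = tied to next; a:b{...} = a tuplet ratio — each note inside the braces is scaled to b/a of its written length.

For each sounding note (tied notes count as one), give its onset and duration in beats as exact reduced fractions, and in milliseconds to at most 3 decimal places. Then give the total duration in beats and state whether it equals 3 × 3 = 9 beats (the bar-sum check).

1) 0.0ms=0b +553.846ms=3/5b
2) 553.846ms=3/5b +553.846ms=3/5b
3) 1107.692ms=6/5b +1107.692ms=6/5b
4) 2215.385ms=12/5b +553.846ms=3/5b
5) 2769.231ms=3b +395.604ms=3/7b
6) 3164.835ms=24/7b +395.604ms=3/7b
7) 3560.44ms=27/7b +395.604ms=3/7b
8) 3956.044ms=30/7b +395.604ms=3/7b
9) 4351.648ms=33/7b +395.604ms=3/7b
10) 4747.253ms=36/7b +395.604ms=3/7b
11) 5142.857ms=39/7b +395.604ms=3/7b
12) 5538.462ms=6b +692.308ms=3/4b
13) 6230.769ms=27/4b +692.308ms=3/4b
14) 6923.077ms=15/2b +197.802ms=3/14b
15) 7120.879ms=54/7b +197.802ms=3/14b
16) 7318.681ms=111/14b +197.802ms=3/14b
17) 7516.484ms=57/7b +197.802ms=3/14b
18) 7714.286ms=117/14b +197.802ms=3/14b
19) 7912.088ms=60/7b +197.802ms=3/14b
20) 8109.89ms=123/14b +197.802ms=3/14b
Σ=9b of 9 (65bpm 3/4) — PASS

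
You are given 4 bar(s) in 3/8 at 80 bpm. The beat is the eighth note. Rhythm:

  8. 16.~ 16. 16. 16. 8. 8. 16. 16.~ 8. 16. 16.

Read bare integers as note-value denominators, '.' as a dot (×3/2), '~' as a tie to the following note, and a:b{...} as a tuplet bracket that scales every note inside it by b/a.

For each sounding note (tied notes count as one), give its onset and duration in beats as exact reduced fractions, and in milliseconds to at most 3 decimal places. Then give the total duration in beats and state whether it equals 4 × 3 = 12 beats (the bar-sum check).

1) 0.0ms=0b +1125.0ms=3/2b
2) 1125.0ms=3/2b +1125.0ms=3/2b
3) 2250.0ms=3b +562.5ms=3/4b
4) 2812.5ms=15/4b +562.5ms=3/4b
5) 3375.0ms=9/2b +1125.0ms=3/2b
6) 4500.0ms=6b +1125.0ms=3/2b
7) 5625.0ms=15/2b +562.5ms=3/4b
8) 6187.5ms=33/4b +1687.5ms=9/4b
9) 7875.0ms=21/2b +562.5ms=3/4b
10) 8437.5ms=45/4b +562.5ms=3/4b
Σ=12b of 12 (80bpm 3/8) — PASS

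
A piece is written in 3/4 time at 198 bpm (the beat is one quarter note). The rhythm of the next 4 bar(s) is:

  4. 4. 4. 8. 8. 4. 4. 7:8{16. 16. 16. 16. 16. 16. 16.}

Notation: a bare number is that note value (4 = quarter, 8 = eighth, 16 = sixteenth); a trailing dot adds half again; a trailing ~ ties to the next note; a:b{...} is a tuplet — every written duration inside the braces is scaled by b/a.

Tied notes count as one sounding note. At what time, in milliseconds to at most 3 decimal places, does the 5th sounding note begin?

note 5 onset = 21/4b = 1590.909ms

1. 0.0ms @ 0 + 454.545ms (3/2)
2. 454.545ms @ 3/2 + 454.545ms (3/2)
3. 909.091ms @ 3 + 454.545ms (3/2)
4. 1363.636ms @ 9/2 + 227.273ms (3/4)
5. 1590.909ms @ 21/4 + 227.273ms (3/4)
6. 1818.182ms @ 6 + 454.545ms (3/2)
7. 2272.727ms @ 15/2 + 454.545ms (3/2)
8. 2727.273ms @ 9 + 129.87ms (3/7)
9. 2857.143ms @ 66/7 + 129.87ms (3/7)
10. 2987.013ms @ 69/7 + 129.87ms (3/7)
11. 3116.883ms @ 72/7 + 129.87ms (3/7)
12. 3246.753ms @ 75/7 + 129.87ms (3/7)
13. 3376.623ms @ 78/7 + 129.87ms (3/7)
14. 3506.494ms @ 81/7 + 129.87ms (3/7)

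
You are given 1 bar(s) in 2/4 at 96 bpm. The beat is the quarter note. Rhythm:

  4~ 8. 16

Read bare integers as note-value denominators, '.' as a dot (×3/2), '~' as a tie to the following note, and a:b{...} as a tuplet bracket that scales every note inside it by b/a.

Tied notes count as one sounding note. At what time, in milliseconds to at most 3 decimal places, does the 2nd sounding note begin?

1. 0.0ms @ 0 + 1093.75ms (7/4)
2. 1093.75ms @ 7/4 + 156.25ms (1/4)

note 2 onset = 7/4b = 1093.75ms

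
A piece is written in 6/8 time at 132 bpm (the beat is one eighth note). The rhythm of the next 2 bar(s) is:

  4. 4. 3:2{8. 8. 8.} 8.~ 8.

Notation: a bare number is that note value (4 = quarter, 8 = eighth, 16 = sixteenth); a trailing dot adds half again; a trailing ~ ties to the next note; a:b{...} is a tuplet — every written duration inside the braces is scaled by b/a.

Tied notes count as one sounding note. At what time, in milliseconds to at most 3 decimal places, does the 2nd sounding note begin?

note 2 onset = 3b = 1363.636ms

1. 0.0ms @ 0 + 1363.636ms (3)
2. 1363.636ms @ 3 + 1363.636ms (3)
3. 2727.273ms @ 6 + 454.545ms (1)
4. 3181.818ms @ 7 + 454.545ms (1)
5. 3636.364ms @ 8 + 454.545ms (1)
6. 4090.909ms @ 9 + 1363.636ms (3)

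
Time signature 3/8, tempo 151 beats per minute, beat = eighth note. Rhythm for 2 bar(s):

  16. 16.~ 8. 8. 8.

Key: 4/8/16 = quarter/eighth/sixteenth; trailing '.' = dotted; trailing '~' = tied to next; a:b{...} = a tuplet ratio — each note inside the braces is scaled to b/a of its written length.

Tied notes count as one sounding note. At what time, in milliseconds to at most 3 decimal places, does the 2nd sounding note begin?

1. 0.0ms @ 0 + 298.013ms (3/4)
2. 298.013ms @ 3/4 + 894.04ms (9/4)
3. 1192.053ms @ 3 + 596.026ms (3/2)
4. 1788.079ms @ 9/2 + 596.026ms (3/2)

note 2 onset = 3/4b = 298.013ms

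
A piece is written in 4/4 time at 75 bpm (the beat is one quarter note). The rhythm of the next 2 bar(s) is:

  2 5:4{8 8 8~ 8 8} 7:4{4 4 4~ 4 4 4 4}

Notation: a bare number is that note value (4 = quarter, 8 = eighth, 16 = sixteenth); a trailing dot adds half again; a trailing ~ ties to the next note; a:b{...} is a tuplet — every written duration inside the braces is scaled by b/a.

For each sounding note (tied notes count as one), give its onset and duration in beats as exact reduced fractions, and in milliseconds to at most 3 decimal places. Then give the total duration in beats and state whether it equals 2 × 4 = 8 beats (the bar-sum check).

1) 0.0ms=0b +1600.0ms=2b
2) 1600.0ms=2b +320.0ms=2/5b
3) 1920.0ms=12/5b +320.0ms=2/5b
4) 2240.0ms=14/5b +640.0ms=4/5b
5) 2880.0ms=18/5b +320.0ms=2/5b
6) 3200.0ms=4b +457.143ms=4/7b
7) 3657.143ms=32/7b +457.143ms=4/7b
8) 4114.286ms=36/7b +914.286ms=8/7b
9) 5028.571ms=44/7b +457.143ms=4/7b
10) 5485.714ms=48/7b +457.143ms=4/7b
11) 5942.857ms=52/7b +457.143ms=4/7b
Σ=8b of 8 (75bpm 4/4) — PASS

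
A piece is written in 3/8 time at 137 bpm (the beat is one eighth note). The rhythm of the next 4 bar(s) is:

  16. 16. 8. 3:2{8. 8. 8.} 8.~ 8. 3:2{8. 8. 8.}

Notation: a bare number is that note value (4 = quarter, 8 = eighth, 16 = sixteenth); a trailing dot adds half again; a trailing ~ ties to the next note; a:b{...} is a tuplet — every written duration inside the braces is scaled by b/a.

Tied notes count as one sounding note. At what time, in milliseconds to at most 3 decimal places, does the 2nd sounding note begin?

1. 0.0ms @ 0 + 328.467ms (3/4)
2. 328.467ms @ 3/4 + 328.467ms (3/4)
3. 656.934ms @ 3/2 + 656.934ms (3/2)
4. 1313.869ms @ 3 + 437.956ms (1)
5. 1751.825ms @ 4 + 437.956ms (1)
6. 2189.781ms @ 5 + 437.956ms (1)
7. 2627.737ms @ 6 + 1313.869ms (3)
8. 3941.606ms @ 9 + 437.956ms (1)
9. 4379.562ms @ 10 + 437.956ms (1)
10. 4817.518ms @ 11 + 437.956ms (1)

note 2 onset = 3/4b = 328.467ms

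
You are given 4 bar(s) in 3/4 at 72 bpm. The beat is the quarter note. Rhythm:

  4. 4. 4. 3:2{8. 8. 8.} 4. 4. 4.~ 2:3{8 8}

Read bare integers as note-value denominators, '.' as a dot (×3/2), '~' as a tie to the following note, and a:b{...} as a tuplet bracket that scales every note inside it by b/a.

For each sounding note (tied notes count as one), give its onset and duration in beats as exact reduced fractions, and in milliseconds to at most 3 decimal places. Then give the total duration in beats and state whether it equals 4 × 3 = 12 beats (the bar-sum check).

1) 0.0ms=0b +1250.0ms=3/2b
2) 1250.0ms=3/2b +1250.0ms=3/2b
3) 2500.0ms=3b +1250.0ms=3/2b
4) 3750.0ms=9/2b +416.667ms=1/2b
5) 4166.667ms=5b +416.667ms=1/2b
6) 4583.333ms=11/2b +416.667ms=1/2b
7) 5000.0ms=6b +1250.0ms=3/2b
8) 6250.0ms=15/2b +1250.0ms=3/2b
9) 7500.0ms=9b +1875.0ms=9/4b
10) 9375.0ms=45/4b +625.0ms=3/4b
Σ=12b of 12 (72bpm 3/4) — PASS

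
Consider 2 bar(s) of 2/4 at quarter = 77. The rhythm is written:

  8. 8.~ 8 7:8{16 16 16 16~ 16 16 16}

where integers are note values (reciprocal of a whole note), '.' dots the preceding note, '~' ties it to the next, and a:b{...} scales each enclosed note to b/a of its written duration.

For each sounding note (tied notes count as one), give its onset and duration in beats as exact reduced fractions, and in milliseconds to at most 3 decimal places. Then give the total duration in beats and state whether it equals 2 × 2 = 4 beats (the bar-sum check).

1) 0.0ms=0b +584.416ms=3/4b
2) 584.416ms=3/4b +974.026ms=5/4b
3) 1558.442ms=2b +222.635ms=2/7b
4) 1781.076ms=16/7b +222.635ms=2/7b
5) 2003.711ms=18/7b +222.635ms=2/7b
6) 2226.345ms=20/7b +445.269ms=4/7b
7) 2671.614ms=24/7b +222.635ms=2/7b
8) 2894.249ms=26/7b +222.635ms=2/7b
Σ=4b of 4 (77bpm 2/4) — PASS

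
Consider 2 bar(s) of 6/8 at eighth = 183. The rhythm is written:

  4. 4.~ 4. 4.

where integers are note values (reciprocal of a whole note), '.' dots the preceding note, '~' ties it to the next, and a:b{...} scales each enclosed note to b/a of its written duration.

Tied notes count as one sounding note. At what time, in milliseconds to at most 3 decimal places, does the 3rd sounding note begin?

1. 0.0ms @ 0 + 983.607ms (3)
2. 983.607ms @ 3 + 1967.213ms (6)
3. 2950.82ms @ 9 + 983.607ms (3)

note 3 onset = 9b = 2950.82ms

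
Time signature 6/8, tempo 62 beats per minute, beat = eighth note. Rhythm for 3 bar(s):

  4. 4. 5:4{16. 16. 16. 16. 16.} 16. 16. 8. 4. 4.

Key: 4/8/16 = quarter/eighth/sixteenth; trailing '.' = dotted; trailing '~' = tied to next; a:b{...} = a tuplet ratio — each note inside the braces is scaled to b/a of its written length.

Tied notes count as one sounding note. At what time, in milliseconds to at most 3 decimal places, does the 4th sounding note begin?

1. 0.0ms @ 0 + 2903.226ms (3)
2. 2903.226ms @ 3 + 2903.226ms (3)
3. 5806.452ms @ 6 + 580.645ms (3/5)
4. 6387.097ms @ 33/5 + 580.645ms (3/5)
5. 6967.742ms @ 36/5 + 580.645ms (3/5)
6. 7548.387ms @ 39/5 + 580.645ms (3/5)
7. 8129.032ms @ 42/5 + 580.645ms (3/5)
8. 8709.677ms @ 9 + 725.806ms (3/4)
9. 9435.484ms @ 39/4 + 725.806ms (3/4)
10. 10161.29ms @ 21/2 + 1451.613ms (3/2)
11. 11612.903ms @ 12 + 2903.226ms (3)
12. 14516.129ms @ 15 + 2903.226ms (3)

note 4 onset = 33/5b = 6387.097ms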